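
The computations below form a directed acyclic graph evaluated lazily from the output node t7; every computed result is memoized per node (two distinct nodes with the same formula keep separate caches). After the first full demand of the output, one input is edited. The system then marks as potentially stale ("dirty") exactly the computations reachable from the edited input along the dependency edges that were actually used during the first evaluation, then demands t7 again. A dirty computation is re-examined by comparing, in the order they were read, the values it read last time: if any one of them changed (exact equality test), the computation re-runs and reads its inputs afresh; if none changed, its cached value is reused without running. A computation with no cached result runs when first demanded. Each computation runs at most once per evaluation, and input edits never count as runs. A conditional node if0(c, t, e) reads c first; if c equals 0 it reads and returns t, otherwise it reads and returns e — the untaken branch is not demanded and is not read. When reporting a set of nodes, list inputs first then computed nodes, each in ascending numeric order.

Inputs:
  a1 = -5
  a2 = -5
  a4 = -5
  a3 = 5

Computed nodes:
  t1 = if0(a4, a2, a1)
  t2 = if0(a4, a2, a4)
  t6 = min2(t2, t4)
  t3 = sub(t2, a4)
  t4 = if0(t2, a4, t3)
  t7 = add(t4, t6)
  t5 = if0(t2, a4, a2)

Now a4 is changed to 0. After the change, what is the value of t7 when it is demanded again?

First demand of the output computes:
  t2 = if0(a4=-5 -> else branch a4) = -5
  t3 = sub(-5, -5) = 0
  t4 = if0(t2=-5 -> else branch t3) = 0
  t6 = min2(-5, 0) = -5
  t7 = add(0, -5) = -5

After the edit, cleaning proceeds:
  t2: a read changed (a4 -5->0; a4 -5->0) — executes, giving -5 — identical to its old value.
  t3: a read changed (a4 -5->0) — executes, giving -5.
  t4: a read changed (t3 0->-5) — executes, giving -5.
  t6: a read changed (t4 0->-5) — executes, giving -5 — identical to its old value.
  t7: a read changed (t4 0->-5) — executes, giving -10.

Demanding t7 again yields -10.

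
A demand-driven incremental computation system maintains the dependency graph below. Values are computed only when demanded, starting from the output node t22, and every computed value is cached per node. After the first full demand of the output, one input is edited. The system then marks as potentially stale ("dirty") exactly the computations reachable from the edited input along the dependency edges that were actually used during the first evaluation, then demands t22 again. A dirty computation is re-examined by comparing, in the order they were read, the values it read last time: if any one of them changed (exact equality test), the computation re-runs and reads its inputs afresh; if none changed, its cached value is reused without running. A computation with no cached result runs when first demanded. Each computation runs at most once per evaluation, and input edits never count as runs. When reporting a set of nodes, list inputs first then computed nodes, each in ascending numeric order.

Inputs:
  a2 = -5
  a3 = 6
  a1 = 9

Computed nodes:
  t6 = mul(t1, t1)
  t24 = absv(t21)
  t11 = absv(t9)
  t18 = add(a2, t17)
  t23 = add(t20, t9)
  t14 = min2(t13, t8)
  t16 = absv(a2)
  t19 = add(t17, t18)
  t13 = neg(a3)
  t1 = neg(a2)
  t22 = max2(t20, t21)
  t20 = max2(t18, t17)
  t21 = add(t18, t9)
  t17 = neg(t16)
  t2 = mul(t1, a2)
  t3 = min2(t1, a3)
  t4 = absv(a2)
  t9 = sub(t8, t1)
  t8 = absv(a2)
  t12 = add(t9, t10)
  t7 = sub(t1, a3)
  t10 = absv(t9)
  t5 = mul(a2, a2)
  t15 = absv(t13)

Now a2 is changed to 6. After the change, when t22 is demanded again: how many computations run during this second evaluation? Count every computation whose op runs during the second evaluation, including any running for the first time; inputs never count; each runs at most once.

First evaluation (everything demanded from the output):
  t1 = neg(-5) = 5
  t8 = absv(-5) = 5
  t9 = sub(5, 5) = 0
  t16 = absv(-5) = 5
  t17 = neg(5) = -5
  t18 = add(-5, -5) = -10
  t20 = max2(-10, -5) = -5
  t21 = add(-10, 0) = -10
  t22 = max2(-5, -10) = -5

Propagation after the edit:
  t1: runs — a2 -5->6; result -6.
  t8: runs — a2 -5->6; result 6.
  t9: runs — t8 5->6; t1 5->-6; result 12.
  t16: runs — a2 -5->6; result 6.
  t17: runs — t16 5->6; result -6.
  t18: runs — a2 -5->6; t17 -5->-6; result 0.
  t20: runs — t18 -10->0; t17 -5->-6; result 0.
  t21: runs — t18 -10->0; t9 0->12; result 12.
  t22: runs — t20 -5->0; t21 -10->12; result 12.

Computations that run: t1, t8, t9, t16, t17, t18, t20, t21, t22 — 9 in total.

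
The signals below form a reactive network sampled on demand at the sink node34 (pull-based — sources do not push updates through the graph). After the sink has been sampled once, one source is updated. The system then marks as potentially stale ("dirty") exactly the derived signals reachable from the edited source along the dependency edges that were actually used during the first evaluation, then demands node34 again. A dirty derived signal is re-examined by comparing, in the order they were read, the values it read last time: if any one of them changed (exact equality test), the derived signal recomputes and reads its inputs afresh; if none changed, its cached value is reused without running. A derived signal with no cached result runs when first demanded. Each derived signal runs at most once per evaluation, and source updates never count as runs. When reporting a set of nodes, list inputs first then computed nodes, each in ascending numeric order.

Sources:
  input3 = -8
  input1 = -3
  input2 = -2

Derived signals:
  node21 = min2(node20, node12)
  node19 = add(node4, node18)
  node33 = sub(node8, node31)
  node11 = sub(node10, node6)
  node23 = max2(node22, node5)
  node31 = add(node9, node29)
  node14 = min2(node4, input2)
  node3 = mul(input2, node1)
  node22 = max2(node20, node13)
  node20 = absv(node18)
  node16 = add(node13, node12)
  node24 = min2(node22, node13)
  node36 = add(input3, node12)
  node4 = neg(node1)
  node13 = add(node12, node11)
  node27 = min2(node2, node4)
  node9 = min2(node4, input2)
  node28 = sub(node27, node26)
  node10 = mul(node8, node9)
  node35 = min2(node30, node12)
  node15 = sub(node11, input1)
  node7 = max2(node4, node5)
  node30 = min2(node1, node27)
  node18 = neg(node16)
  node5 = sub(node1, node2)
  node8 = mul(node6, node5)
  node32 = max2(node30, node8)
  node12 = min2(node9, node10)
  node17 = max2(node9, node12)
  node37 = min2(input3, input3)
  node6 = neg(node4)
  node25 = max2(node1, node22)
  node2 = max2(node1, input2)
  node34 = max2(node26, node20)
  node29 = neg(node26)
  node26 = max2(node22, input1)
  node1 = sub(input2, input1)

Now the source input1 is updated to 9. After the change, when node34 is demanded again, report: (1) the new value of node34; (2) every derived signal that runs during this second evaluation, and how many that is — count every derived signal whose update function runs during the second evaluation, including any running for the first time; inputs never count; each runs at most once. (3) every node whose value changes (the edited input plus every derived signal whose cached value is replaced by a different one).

node34 now evaluates to 583.
Run set: node1, node2, node4, node5, node6, node8, node9, node10, node11, node12, node13, node16, node18, node20, node22, node26, node34 (17 run).
Changed values: input1, node1, node2, node4, node5, node6, node8, node10, node11, node12, node13, node16, node18, node20, node22, node26, node34.

Initial pass — values computed on the first demand:
  node1 = sub(-2, -3) = 1
  node2 = max2(1, -2) = 1
  node4 = neg(1) = -1
  node5 = sub(1, 1) = 0
  node6 = neg(-1) = 1
  node8 = mul(1, 0) = 0
  node9 = min2(-1, -2) = -2
  node10 = mul(0, -2) = 0
  node11 = sub(0, 1) = -1
  node12 = min2(-2, 0) = -2
  node13 = add(-2, -1) = -3
  node16 = add(-3, -2) = -5
  node18 = neg(-5) = 5
  node20 = absv(5) = 5
  node22 = max2(5, -3) = 5
  node26 = max2(5, -3) = 5
  node34 = max2(5, 5) = 5

Second demand — change propagation:
  node1: re-runs because input1 -3->9; new result -11.
  node2: re-runs because node1 1->-11; new result -2.
  node4: re-runs because node1 1->-11; new result 11.
  node5: re-runs because node1 1->-11; node2 1->-2; new result -9.
  node6: re-runs because node4 -1->11; new result -11.
  node8: re-runs because node6 1->-11; node5 0->-9; new result 99.
  node9: re-runs because node4 -1->11; new result -2 (unchanged).
  node10: re-runs because node8 0->99; new result -198.
  node11: re-runs because node10 0->-198; node6 1->-11; new result -187.
  node12: re-runs because node10 0->-198; new result -198.
  node13: re-runs because node12 -2->-198; node11 -1->-187; new result -385.
  node16: re-runs because node13 -3->-385; node12 -2->-198; new result -583.
  node18: re-runs because node16 -5->-583; new result 583.
  node20: re-runs because node18 5->583; new result 583.
  node22: re-runs because node20 5->583; node13 -3->-385; new result 583.
  node26: re-runs because node22 5->583; input1 -3->9; new result 583.
  node34: re-runs because node26 5->583; node20 5->583; new result 583.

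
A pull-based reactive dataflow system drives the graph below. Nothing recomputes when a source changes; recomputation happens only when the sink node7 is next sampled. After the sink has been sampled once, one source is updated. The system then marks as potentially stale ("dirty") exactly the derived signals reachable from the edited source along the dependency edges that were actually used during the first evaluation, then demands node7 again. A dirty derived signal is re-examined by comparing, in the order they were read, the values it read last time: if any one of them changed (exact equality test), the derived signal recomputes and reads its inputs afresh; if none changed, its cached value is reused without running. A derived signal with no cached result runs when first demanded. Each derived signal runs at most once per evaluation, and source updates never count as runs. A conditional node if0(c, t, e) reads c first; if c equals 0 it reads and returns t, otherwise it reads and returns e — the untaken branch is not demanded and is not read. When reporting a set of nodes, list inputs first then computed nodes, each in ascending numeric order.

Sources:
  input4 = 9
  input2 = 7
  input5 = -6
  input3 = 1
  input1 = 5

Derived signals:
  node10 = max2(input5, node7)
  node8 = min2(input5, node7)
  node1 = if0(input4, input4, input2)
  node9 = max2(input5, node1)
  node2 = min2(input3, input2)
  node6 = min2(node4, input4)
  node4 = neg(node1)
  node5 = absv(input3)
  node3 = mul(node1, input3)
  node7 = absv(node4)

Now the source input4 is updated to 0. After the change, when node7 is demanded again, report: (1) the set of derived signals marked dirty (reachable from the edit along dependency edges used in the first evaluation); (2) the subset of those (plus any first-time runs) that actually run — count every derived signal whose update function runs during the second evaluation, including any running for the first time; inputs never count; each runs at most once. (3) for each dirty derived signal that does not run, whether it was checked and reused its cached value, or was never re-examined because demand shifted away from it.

Marked dirty: node1, node4, node7.
Derived signals that run: node1, node4, node7 — 3 in total.
Every dirty derived signal ran.

First evaluation (everything demanded from the output):
  node1 = if0(input4=9 -> else branch input2) = 7
  node4 = neg(7) = -7
  node7 = absv(-7) = 7

Propagation after the edit:
  node1: runs — input4 9->0; result 0.
  node4: runs — node1 7->0; result 0.
  node7: runs — node4 -7->0; result 0.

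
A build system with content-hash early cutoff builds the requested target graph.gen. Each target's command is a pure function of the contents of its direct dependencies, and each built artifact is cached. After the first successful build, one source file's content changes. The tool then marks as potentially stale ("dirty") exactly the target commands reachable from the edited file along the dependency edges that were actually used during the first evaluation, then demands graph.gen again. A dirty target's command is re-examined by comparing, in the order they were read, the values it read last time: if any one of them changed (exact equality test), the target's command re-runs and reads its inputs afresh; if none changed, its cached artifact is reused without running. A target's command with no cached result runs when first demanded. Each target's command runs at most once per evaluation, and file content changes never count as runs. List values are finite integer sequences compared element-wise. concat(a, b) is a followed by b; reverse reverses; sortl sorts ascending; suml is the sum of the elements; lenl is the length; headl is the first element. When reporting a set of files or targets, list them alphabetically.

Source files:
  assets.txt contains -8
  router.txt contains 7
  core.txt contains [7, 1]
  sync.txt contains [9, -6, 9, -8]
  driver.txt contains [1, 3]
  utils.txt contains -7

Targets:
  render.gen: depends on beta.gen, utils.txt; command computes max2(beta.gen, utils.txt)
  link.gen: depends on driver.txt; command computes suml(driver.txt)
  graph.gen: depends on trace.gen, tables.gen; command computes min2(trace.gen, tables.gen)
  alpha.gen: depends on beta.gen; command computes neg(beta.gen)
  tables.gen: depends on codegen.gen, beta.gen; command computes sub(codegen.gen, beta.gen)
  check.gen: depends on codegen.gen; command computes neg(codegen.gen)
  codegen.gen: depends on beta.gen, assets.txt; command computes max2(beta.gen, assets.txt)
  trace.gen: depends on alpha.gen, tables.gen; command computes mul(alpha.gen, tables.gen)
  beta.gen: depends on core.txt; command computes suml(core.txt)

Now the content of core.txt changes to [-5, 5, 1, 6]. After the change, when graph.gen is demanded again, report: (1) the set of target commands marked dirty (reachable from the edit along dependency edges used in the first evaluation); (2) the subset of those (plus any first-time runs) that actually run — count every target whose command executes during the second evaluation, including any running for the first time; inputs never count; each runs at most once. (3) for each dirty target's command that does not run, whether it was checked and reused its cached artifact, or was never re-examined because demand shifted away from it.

Marked dirty: alpha.gen, beta.gen, codegen.gen, graph.gen, tables.gen, trace.gen.
Target commands that run: alpha.gen, beta.gen, codegen.gen, tables.gen, trace.gen — 5 in total.
Checked but reused from cache: graph.gen.
Key observation: the cutoff stops propagation at graph.gen — its inputs' values are unchanged, so it reuses its cache.

First evaluation (everything demanded from the output):
  beta.gen = suml([7, 1]) = 8
  alpha.gen = neg(8) = -8
  codegen.gen = max2(8, -8) = 8
  tables.gen = sub(8, 8) = 0
  trace.gen = mul(-8, 0) = 0
  graph.gen = min2(0, 0) = 0

Propagation after the edit:
  beta.gen: runs — core.txt [7, 1]->[-5, 5, 1, 6]; result 7.
  alpha.gen: runs — beta.gen 8->7; result -7.
  codegen.gen: runs — beta.gen 8->7; result 7.
  tables.gen: runs — codegen.gen 8->7; beta.gen 8->7; result 0 (same value as before).
  trace.gen: runs — alpha.gen -8->-7; result 0 (same value as before).
  graph.gen: checked — values it read are unchanged (trace.gen unchanged, tables.gen unchanged); reused cached 0 without running.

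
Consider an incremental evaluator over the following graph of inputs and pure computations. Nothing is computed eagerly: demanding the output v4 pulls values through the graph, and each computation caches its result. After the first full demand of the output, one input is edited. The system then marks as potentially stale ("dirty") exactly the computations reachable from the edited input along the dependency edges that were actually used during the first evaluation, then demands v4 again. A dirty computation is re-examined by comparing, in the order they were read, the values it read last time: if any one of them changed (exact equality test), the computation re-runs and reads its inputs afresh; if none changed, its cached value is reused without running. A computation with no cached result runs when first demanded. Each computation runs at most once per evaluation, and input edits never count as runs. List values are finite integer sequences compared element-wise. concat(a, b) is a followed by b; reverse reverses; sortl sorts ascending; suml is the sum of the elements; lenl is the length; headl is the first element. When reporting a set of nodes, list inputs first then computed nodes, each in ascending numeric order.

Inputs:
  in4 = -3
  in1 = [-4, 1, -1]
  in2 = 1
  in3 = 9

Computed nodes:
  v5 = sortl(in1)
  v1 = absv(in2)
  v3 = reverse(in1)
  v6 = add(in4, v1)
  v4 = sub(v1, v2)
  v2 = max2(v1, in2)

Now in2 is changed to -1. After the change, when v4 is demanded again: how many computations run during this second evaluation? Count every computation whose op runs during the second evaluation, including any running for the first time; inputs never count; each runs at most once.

Initial pass — values computed on the first demand:
  v1 = absv(1) = 1
  v2 = max2(1, 1) = 1
  v4 = sub(1, 1) = 0

Second demand — change propagation:
  v1: re-runs because in2 1->-1; new result 1 (unchanged).
  v2: re-runs because in2 1->-1; new result 1 (unchanged).
  v4: re-examined; everything it read last time is the same (v1 unchanged, v2 unchanged) — cache 0 kept, no run.

The important point: at v4 every value read last time is unchanged, so the dirty flag clears without a run.

Run set: v1, v2 (2 run).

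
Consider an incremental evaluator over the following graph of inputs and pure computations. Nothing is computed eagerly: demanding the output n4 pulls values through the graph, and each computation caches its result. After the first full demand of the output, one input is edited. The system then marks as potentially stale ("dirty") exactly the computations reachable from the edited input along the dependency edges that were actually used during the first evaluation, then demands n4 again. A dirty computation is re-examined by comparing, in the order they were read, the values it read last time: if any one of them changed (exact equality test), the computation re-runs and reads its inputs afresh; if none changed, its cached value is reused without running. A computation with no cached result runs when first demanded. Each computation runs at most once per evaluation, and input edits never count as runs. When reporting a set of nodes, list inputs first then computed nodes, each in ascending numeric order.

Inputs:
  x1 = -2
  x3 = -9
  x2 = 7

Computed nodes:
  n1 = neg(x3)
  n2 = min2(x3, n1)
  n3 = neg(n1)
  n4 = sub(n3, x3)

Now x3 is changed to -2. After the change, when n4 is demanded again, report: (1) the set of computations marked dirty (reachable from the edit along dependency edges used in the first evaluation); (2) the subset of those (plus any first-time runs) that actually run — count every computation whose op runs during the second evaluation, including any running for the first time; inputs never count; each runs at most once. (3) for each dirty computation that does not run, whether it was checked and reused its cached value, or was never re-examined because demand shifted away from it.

Initial pass — values computed on the first demand:
  n1 = neg(-9) = 9
  n3 = neg(9) = -9
  n4 = sub(-9, -9) = 0

Second demand — change propagation:
  n1: re-runs because x3 -9->-2; new result 2.
  n3: re-runs because n1 9->2; new result -2.
  n4: re-runs because n3 -9->-2; x3 -9->-2; new result 0 (unchanged).

Dirty set: n1, n3, n4.
Run set: n1, n3, n4 (3 run).
All dirty computations ended up running.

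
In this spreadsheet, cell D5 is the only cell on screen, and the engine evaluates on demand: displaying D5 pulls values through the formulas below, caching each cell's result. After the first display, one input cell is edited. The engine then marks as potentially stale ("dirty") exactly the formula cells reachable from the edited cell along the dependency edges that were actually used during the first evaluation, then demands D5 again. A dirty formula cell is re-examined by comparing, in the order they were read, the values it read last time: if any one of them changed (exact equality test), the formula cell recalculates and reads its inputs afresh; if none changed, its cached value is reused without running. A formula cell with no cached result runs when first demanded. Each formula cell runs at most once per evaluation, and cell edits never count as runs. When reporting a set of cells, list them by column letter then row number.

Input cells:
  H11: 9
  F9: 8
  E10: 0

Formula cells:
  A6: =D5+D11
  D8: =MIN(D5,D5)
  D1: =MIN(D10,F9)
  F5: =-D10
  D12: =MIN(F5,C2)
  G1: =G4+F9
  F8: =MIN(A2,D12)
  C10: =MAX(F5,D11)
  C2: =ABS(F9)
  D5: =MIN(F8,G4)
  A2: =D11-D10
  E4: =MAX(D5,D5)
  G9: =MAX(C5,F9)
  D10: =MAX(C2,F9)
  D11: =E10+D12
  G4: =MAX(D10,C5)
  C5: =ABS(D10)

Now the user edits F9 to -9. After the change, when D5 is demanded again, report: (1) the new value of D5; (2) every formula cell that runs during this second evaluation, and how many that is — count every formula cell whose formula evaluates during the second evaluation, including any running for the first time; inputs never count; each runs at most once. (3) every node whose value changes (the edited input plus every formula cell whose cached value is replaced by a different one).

D5 now evaluates to -18.
Run set: A2, C2, C5, D5, D10, D11, D12, F5, F8, G4 (10 run).
Changed values: A2, C2, C5, D5, D10, D11, D12, F5, F8, F9, G4.

Initial pass — values computed on the first demand:
  C2 = ABS(8) = 8
  D10 = MAX(8, 8) = 8
  C5 = ABS(8) = 8
  F5 = -(8) = -8
  D12 = MIN(-8, 8) = -8
  D11 = 0 + -8 = -8
  A2 = -8 - 8 = -16
  F8 = MIN(-16, -8) = -16
  G4 = MAX(8, 8) = 8
  D5 = MIN(-16, 8) = -16

Second demand — change propagation:
  C2: re-runs because F9 8->-9; new result 9.
  D10: re-runs because C2 8->9; F9 8->-9; new result 9.
  C5: re-runs because D10 8->9; new result 9.
  F5: re-runs because D10 8->9; new result -9.
  D12: re-runs because F5 -8->-9; C2 8->9; new result -9.
  D11: re-runs because D12 -8->-9; new result -9.
  A2: re-runs because D11 -8->-9; D10 8->9; new result -18.
  F8: re-runs because A2 -16->-18; D12 -8->-9; new result -18.
  G4: re-runs because D10 8->9; C5 8->9; new result 9.
  D5: re-runs because F8 -16->-18; G4 8->9; new result -18.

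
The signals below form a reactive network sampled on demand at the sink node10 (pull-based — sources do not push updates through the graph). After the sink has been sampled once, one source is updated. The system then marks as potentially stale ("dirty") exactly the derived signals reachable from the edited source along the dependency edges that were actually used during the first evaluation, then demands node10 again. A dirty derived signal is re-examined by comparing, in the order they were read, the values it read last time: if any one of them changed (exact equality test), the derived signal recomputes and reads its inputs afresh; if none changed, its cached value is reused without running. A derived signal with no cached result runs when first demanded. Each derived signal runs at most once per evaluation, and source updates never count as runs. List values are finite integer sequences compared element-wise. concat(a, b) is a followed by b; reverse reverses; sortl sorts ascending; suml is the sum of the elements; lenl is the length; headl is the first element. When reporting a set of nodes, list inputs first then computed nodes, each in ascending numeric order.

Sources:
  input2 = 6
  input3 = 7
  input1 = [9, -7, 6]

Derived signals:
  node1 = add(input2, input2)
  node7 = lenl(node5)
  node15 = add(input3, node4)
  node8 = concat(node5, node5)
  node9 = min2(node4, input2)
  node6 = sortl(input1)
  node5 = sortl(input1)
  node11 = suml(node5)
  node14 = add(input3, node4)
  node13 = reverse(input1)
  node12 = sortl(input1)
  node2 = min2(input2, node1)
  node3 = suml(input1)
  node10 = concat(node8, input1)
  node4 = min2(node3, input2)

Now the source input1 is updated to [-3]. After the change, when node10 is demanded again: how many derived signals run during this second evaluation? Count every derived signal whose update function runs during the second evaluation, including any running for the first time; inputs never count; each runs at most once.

Run set: node5, node8, node10 (3 run).

Initial pass — values computed on the first demand:
  node5 = sortl([9, -7, 6]) = [-7, 6, 9]
  node8 = concat([-7, 6, 9], [-7, 6, 9]) = [-7, 6, 9, -7, 6, 9]
  node10 = concat([-7, 6, 9, -7, 6, 9], [9, -7, 6]) = [-7, 6, 9, -7, 6, 9, 9, -7, 6]

Second demand — change propagation:
  node5: re-runs because input1 [9, -7, 6]->[-3]; new result [-3].
  node8: re-runs because node5 [-7, 6, 9]->[-3]; node5 [-7, 6, 9]->[-3]; new result [-3, -3].
  node10: re-runs because node8 [-7, 6, 9, -7, 6, 9]->[-3, -3]; input1 [9, -7, 6]->[-3]; new result [-3, -3, -3].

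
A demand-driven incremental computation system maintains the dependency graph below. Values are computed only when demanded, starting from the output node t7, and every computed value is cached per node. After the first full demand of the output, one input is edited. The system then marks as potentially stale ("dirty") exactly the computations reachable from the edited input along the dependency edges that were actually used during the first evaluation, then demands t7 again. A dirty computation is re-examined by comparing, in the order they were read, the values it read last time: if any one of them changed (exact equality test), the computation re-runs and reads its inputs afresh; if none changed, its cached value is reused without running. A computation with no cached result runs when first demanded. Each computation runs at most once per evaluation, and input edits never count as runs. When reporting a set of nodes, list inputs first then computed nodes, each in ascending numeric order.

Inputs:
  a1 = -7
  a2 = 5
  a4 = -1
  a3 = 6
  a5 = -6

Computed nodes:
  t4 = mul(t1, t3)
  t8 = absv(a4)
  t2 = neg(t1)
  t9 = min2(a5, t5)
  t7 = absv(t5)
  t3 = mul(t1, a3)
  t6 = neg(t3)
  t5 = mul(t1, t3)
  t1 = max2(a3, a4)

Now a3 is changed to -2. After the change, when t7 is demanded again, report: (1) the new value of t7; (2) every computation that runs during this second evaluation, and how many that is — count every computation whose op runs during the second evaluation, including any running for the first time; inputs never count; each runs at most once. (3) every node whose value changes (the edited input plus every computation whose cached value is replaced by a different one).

First evaluation (everything demanded from the output):
  t1 = max2(6, -1) = 6
  t3 = mul(6, 6) = 36
  t5 = mul(6, 36) = 216
  t7 = absv(216) = 216

Propagation after the edit:
  t1: runs — a3 6->-2; result -1.
  t3: runs — t1 6->-1; a3 6->-2; result 2.
  t5: runs — t1 6->-1; t3 36->2; result -2.
  t7: runs — t5 216->-2; result 2.

New value of t7: 2.
Computations that run: t1, t3, t5, t7 — 4 in total.
Values that change: a3, t1, t3, t5, t7.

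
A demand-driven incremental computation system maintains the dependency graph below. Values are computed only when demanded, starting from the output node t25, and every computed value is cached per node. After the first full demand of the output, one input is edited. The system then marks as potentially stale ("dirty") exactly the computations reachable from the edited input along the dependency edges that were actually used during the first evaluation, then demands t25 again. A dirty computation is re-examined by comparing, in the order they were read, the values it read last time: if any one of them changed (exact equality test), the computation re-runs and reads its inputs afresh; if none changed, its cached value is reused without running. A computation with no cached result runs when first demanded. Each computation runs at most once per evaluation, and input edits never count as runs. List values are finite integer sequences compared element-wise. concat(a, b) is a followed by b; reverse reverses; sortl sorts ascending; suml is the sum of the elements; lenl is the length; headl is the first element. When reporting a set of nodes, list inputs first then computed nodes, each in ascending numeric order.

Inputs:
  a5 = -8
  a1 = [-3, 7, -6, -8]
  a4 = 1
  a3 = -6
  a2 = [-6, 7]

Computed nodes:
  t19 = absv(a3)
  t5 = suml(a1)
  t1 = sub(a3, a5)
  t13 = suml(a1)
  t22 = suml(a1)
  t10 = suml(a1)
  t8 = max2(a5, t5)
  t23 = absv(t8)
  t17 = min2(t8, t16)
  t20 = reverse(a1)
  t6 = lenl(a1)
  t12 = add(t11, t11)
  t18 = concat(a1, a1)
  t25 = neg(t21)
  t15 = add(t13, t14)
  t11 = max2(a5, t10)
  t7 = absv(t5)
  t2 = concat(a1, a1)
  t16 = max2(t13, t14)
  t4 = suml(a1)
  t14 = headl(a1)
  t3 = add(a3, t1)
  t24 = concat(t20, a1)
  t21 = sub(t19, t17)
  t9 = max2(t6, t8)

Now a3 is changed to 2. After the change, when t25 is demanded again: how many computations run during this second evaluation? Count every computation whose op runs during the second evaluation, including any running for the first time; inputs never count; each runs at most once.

Computations that run: t19, t21, t25 — 3 in total.

First evaluation (everything demanded from the output):
  t5 = suml([-3, 7, -6, -8]) = -10
  t8 = max2(-8, -10) = -8
  t13 = suml([-3, 7, -6, -8]) = -10
  t14 = headl([-3, 7, -6, -8]) = -3
  t16 = max2(-10, -3) = -3
  t17 = min2(-8, -3) = -8
  t19 = absv(-6) = 6
  t21 = sub(6, -8) = 14
  t25 = neg(14) = -14

Propagation after the edit:
  t19: runs — a3 -6->2; result 2.
  t21: runs — t19 6->2; result 10.
  t25: runs — t21 14->10; result -10.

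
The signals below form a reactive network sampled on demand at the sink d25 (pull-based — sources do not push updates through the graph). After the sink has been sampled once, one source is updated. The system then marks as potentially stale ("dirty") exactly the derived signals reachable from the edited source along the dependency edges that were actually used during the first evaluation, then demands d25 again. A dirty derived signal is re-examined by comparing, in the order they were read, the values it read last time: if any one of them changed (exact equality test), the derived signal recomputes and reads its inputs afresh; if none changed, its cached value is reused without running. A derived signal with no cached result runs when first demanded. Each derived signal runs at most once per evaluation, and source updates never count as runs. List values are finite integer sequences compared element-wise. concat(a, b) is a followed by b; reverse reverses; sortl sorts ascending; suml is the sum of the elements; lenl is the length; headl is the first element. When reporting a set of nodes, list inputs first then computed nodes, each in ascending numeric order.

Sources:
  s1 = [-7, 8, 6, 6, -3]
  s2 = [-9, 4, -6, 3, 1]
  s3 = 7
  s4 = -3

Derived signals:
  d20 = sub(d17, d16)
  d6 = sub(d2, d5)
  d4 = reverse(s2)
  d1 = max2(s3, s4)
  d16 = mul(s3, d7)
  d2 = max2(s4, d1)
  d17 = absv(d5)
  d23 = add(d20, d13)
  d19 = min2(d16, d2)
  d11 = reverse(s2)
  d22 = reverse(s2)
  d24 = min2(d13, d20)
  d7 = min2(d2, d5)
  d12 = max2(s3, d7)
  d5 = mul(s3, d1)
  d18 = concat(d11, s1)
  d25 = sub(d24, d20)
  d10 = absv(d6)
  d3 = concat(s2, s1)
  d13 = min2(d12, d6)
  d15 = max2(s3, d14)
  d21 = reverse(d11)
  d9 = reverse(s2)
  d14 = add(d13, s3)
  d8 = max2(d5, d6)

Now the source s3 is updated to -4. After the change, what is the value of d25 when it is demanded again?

d25 now evaluates to -15.

Initial pass — values computed on the first demand:
  d1 = max2(7, -3) = 7
  d2 = max2(-3, 7) = 7
  d5 = mul(7, 7) = 49
  d6 = sub(7, 49) = -42
  d7 = min2(7, 49) = 7
  d12 = max2(7, 7) = 7
  d13 = min2(7, -42) = -42
  d16 = mul(7, 7) = 49
  d17 = absv(49) = 49
  d20 = sub(49, 49) = 0
  d24 = min2(-42, 0) = -42
  d25 = sub(-42, 0) = -42

Second demand — change propagation:
  d1: re-runs because s3 7->-4; new result -3.
  d2: re-runs because d1 7->-3; new result -3.
  d5: re-runs because s3 7->-4; d1 7->-3; new result 12.
  d6: re-runs because d2 7->-3; d5 49->12; new result -15.
  d7: re-runs because d2 7->-3; d5 49->12; new result -3.
  d12: re-runs because s3 7->-4; d7 7->-3; new result -3.
  d13: re-runs because d12 7->-3; d6 -42->-15; new result -15.
  d16: re-runs because s3 7->-4; d7 7->-3; new result 12.
  d17: re-runs because d5 49->12; new result 12.
  d20: re-runs because d17 49->12; d16 49->12; new result 0 (unchanged).
  d24: re-runs because d13 -42->-15; new result -15.
  d25: re-runs because d24 -42->-15; new result -15.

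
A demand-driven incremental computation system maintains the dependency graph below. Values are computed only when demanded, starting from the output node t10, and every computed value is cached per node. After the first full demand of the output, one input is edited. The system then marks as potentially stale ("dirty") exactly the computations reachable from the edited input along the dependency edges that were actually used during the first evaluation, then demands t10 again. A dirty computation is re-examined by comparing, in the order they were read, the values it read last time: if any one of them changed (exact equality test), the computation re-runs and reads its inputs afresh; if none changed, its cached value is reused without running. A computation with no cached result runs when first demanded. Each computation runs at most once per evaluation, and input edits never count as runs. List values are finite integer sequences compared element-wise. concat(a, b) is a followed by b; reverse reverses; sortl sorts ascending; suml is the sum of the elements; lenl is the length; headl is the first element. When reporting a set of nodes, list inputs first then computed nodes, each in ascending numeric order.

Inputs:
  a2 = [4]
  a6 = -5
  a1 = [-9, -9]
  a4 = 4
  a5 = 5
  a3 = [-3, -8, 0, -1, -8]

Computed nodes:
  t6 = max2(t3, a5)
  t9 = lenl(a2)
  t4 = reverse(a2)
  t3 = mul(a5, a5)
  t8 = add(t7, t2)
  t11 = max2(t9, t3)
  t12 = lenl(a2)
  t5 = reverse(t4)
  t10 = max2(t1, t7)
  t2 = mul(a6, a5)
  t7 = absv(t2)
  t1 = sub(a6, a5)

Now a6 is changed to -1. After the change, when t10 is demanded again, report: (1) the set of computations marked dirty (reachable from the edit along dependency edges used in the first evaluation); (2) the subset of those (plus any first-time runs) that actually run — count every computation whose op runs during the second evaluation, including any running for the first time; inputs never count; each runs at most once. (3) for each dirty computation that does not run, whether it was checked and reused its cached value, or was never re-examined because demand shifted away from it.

Marked dirty: t1, t2, t7, t10.
Computations that run: t1, t2, t7, t10 — 4 in total.
Every dirty computation ran.

First evaluation (everything demanded from the output):
  t1 = sub(-5, 5) = -10
  t2 = mul(-5, 5) = -25
  t7 = absv(-25) = 25
  t10 = max2(-10, 25) = 25

Propagation after the edit:
  t1: runs — a6 -5->-1; result -6.
  t2: runs — a6 -5->-1; result -5.
  t7: runs — t2 -25->-5; result 5.
  t10: runs — t1 -10->-6; t7 25->5; result 5.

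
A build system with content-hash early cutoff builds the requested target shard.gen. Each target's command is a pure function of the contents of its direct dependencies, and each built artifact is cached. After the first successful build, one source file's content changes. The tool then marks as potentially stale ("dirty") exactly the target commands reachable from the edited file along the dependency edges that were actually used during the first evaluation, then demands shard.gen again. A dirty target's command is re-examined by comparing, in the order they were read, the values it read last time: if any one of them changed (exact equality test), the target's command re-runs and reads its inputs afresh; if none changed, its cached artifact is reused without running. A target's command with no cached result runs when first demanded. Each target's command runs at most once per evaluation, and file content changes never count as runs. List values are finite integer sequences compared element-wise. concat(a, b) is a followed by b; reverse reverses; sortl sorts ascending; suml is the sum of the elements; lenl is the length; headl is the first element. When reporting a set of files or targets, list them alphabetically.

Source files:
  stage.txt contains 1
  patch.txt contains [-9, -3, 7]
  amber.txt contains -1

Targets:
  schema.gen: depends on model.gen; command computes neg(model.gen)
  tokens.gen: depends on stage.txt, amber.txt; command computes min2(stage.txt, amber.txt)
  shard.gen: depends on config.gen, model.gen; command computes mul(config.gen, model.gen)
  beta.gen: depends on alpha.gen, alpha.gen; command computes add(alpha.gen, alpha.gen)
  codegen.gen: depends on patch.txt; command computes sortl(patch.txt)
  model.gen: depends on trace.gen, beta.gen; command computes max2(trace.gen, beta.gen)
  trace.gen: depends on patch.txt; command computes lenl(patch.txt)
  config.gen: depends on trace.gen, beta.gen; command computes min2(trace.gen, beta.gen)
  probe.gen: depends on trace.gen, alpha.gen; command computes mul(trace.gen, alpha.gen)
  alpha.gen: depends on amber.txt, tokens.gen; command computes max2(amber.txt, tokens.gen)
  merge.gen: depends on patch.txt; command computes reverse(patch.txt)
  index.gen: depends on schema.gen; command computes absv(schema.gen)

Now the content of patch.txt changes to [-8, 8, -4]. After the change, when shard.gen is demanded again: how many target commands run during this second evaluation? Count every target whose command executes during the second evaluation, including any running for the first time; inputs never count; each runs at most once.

Target commands that run: trace.gen — 1 in total.
Key observation: the change is absorbed at trace.gen — it re-runs but produces the same value, and the output's value is unchanged.

First evaluation (everything demanded from the output):
  tokens.gen = min2(1, -1) = -1
  alpha.gen = max2(-1, -1) = -1
  beta.gen = add(-1, -1) = -2
  trace.gen = lenl([-9, -3, 7]) = 3
  config.gen = min2(3, -2) = -2
  model.gen = max2(3, -2) = 3
  shard.gen = mul(-2, 3) = -6

Propagation after the edit:
  trace.gen: runs — patch.txt [-9, -3, 7]->[-8, 8, -4]; result 3 (same value as before).
  config.gen: checked — values it read are unchanged (trace.gen unchanged, beta.gen unchanged); reused cached -2 without running.
  model.gen: checked — values it read are unchanged (trace.gen unchanged, beta.gen unchanged); reused cached 3 without running.
  shard.gen: checked — values it read are unchanged (config.gen unchanged, model.gen unchanged); reused cached -6 without running.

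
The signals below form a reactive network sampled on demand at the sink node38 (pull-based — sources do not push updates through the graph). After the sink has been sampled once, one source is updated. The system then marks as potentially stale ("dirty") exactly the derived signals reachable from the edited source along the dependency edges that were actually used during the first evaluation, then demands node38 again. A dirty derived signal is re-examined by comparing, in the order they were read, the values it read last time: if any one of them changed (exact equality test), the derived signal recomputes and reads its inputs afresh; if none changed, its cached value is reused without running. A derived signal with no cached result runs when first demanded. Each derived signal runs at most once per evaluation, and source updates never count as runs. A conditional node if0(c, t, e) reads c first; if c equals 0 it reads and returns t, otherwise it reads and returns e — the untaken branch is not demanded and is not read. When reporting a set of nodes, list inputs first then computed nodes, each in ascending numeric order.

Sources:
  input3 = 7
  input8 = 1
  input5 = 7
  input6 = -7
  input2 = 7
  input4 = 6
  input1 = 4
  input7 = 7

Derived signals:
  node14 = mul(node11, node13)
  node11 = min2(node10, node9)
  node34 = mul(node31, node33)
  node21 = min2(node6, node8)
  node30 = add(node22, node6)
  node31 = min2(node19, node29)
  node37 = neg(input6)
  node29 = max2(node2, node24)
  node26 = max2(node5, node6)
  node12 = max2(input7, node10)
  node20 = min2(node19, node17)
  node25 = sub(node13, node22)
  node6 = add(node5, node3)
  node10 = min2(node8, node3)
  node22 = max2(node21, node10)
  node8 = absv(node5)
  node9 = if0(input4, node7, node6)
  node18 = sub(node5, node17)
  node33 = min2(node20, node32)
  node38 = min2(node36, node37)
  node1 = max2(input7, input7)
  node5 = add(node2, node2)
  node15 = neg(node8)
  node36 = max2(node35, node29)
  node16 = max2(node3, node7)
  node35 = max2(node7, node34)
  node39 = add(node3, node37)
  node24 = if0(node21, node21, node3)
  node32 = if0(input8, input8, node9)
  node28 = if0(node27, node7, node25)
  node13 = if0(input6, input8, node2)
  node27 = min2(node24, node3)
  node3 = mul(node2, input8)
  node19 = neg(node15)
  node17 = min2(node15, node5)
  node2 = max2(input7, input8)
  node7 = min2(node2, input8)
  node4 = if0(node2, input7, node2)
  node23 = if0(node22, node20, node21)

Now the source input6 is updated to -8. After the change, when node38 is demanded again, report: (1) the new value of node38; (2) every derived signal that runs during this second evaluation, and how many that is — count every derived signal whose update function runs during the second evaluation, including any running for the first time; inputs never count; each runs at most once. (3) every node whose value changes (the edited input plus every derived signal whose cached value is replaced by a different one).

node38 now evaluates to 7.
Run set: node37, node38 (2 run).
Changed values: input6, node37.

Initial pass — values computed on the first demand:
  node2 = max2(7, 1) = 7
  node3 = mul(7, 1) = 7
  node5 = add(7, 7) = 14
  node6 = add(14, 7) = 21
  node7 = min2(7, 1) = 1
  node8 = absv(14) = 14
  node9 = if0(input4=6 -> else branch node6) = 21
  node15 = neg(14) = -14
  node17 = min2(-14, 14) = -14
  node19 = neg(-14) = 14
  node20 = min2(14, -14) = -14
  node21 = min2(21, 14) = 14
  node24 = if0(node21=14 -> else branch node3) = 7
  node29 = max2(7, 7) = 7
  node31 = min2(14, 7) = 7
  node32 = if0(input8=1 -> else branch node9) = 21
  node33 = min2(-14, 21) = -14
  node34 = mul(7, -14) = -98
  node35 = max2(1, -98) = 1
  node36 = max2(1, 7) = 7
  node37 = neg(-7) = 7
  node38 = min2(7, 7) = 7

Second demand — change propagation:
  node37: re-runs because input6 -7->-8; new result 8.
  node38: re-runs because node37 7->8; new result 7 (unchanged).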